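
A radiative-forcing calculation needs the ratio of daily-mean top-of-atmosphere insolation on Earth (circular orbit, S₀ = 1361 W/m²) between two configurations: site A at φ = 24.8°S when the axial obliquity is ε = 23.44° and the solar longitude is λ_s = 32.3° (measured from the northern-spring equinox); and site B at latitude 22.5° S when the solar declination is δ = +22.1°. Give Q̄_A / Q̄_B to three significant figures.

— Configuration A (φ=-24.8°):
Solar declination: sin δ = sin ε · sin λ_s = sin 23.44° × sin 32.3° = 0.21256, so δ = +12.272°.
cos H₀ = −tan(-24.8°) tan(+12.272°) = 0.1005, H₀ = 1.4701 rad.
Bracket: H₀ sin φ sin δ + cos φ cos δ sin H₀ = 1.4701×-0.41945×0.21256 + 0.90778×0.97715×0.99494 = -0.131072 + 0.882549 = 0.751477.
Q̄ = (S₀/π) × [bracket] = (1361/π) × 0.751477 = 325.55 W/m².
— Configuration B (φ=-22.5°):
cos H₀ = −tan(-22.5°) tan(+22.100°) = 0.1682, H₀ = 1.4018 rad.
Bracket: H₀ sin φ sin δ + cos φ cos δ sin H₀ = 1.4018×-0.38268×0.37622 + 0.92388×0.92653×0.98575 = -0.201820 + 0.843805 = 0.641985.
Q̄ = (S₀/π) × [bracket] = (1361/π) × 0.641985 = 278.12 W/m².
Ratio Q̄_A / Q̄_B = 325.55 / 278.12 = 1.171.

Q̄_A / Q̄_B ≈ 1.17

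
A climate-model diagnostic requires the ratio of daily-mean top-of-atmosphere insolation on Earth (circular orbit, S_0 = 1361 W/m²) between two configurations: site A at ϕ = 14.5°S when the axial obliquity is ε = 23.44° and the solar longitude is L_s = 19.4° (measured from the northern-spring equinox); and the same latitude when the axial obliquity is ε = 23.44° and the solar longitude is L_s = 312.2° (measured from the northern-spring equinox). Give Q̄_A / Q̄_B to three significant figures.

— Configuration A (ϕ=-14.5°):
Solar declination: sin δ = sin ε · sin L_s = sin 23.44° × sin 19.4° = 0.13213, so δ = +7.593°.
cos h₀ = −tan(-14.5°) tan(+7.593°) = 0.0345, h₀ = 1.5363 rad.
Bracket: h₀ sin ϕ sin δ + cos ϕ cos δ sin h₀ = 1.5363×-0.25038×0.13213 + 0.96815×0.99123×0.99941 = -0.050825 + 0.959093 = 0.908268.
Q̄ = (S_0/π) × [bracket] = (1361/π) × 0.908268 = 393.48 W/m².
— Configuration B (ϕ=-14.5°):
Solar declination: sin δ = sin ε · sin L_s = sin 23.44° × sin 312.2° = -0.29468, so δ = -17.139°.
cos h₀ = −tan(-14.5°) tan(-17.139°) = -0.0798, h₀ = 1.6506 rad.
Bracket: h₀ sin ϕ sin δ + cos ϕ cos δ sin h₀ = 1.6506×-0.25038×-0.29468 + 0.96815×0.95559×0.99681 = 0.121785 + 0.922203 = 1.043988.
Q̄ = (S_0/π) × [bracket] = (1361/π) × 1.043988 = 452.28 W/m².
Ratio Q̄_A / Q̄_B = 393.48 / 452.28 = 0.8700.

Q̄_A / Q̄_B ≈ 0.870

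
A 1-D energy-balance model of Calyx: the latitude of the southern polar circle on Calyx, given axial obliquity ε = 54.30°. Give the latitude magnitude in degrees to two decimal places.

35.70°

The polar circle is the lowest latitude that experiences at least one full rotation of continuous darkness at the northern-summer solstice; it lies at |φ| = 90° − ε = 90° − 54.30° = 35.70°.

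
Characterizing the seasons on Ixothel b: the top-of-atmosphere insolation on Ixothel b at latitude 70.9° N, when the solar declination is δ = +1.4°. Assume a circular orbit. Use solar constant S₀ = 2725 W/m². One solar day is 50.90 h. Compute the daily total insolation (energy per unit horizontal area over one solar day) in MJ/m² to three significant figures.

cos H₀ = −tan(+70.9°) tan(+1.400°) = -0.0706, H₀ = 1.6414 rad.
Bracket: H₀ sin φ sin δ + cos φ cos δ sin H₀ = 1.6414×0.94495×0.02443 + 0.32722×0.99970×0.99751 = 0.037892 + 0.326307 = 0.364199.
Q̄ = (S₀/π) × [bracket] = (2725/π) × 0.364199 = 315.90 W/m².
Daily total = Q̄ × 50.90 h × 3600 s/h = 315.90 × 50.90 × 3600 / 10⁶ = 57.89 MJ/m².

57.9 MJ/m²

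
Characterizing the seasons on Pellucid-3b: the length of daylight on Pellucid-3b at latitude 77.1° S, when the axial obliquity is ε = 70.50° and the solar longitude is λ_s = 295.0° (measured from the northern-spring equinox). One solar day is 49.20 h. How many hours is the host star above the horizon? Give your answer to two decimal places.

49.20 h

Solar declination: sin δ = sin ε · sin λ_s = sin 70.50° × sin 295.0° = -0.85432, so δ = -58.685°.
Sunrise equation: cos H₀ = −tan φ · tan δ = -7.1770 ≤ −1, so the host star never sets (polar day) and H₀ = π.
Daylight = 2H₀/(2π) × 49.20 h = (3.1416/π) × 49.20 = 49.20 h.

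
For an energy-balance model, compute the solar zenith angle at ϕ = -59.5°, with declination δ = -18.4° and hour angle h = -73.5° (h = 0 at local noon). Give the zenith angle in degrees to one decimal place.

θ_z = 65.9°

cos θ_z = sin ϕ sin δ + cos ϕ cos δ cos h = 0.271972 + 0.136779 = 0.408751.
θ_z = arccos(0.408751) = 65.9°.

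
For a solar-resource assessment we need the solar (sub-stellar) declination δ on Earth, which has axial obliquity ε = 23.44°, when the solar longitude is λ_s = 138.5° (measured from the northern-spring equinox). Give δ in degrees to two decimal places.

δ = +15.28°

sin δ = sin ε · sin λ_s = sin 23.44° × sin 138.5° = 0.263583.
δ = arcsin(0.263583) = +15.28°.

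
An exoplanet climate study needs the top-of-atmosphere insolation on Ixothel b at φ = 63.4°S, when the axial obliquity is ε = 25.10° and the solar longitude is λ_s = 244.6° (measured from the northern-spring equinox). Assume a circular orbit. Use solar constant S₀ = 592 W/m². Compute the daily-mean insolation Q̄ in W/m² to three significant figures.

Solar declination: sin δ = sin ε · sin λ_s = sin 25.10° × sin 244.6° = -0.38319, so δ = -22.532°.
cos H₀ = −tan(-63.4°) tan(-22.532°) = -0.8285, H₀ = 2.5471 rad.
Bracket: H₀ sin φ sin δ + cos φ cos δ sin H₀ = 2.5471×-0.89415×-0.38319 + 0.44776×0.92367×0.56005 = 0.872711 + 0.231627 = 1.104338.
Q̄ = (S₀/π) × [bracket] = (592/π) × 1.104338 = 208.1 W/m².

Q̄ ≈ 208 W/m²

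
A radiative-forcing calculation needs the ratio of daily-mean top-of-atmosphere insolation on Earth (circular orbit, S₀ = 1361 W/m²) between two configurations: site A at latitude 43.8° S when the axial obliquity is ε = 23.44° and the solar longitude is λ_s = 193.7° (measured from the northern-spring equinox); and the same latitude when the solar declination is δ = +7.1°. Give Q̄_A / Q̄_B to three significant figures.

— Configuration A (φ=-43.8°):
Solar declination: sin δ = sin ε · sin λ_s = sin 23.44° × sin 193.7° = -0.09421, so δ = -5.406°.
cos H₀ = −tan(-43.8°) tan(-5.406°) = -0.0907, H₀ = 1.6617 rad.
Bracket: H₀ sin φ sin δ + cos φ cos δ sin H₀ = 1.6617×-0.69214×-0.09421 + 0.72176×0.99555×0.99587 = 0.108354 + 0.715581 = 0.823935.
Q̄ = (S₀/π) × [bracket] = (1361/π) × 0.823935 = 356.94 W/m².
— Configuration B (φ=-43.8°):
cos H₀ = −tan(-43.8°) tan(+7.100°) = 0.1194, H₀ = 1.4511 rad.
Bracket: H₀ sin φ sin δ + cos φ cos δ sin H₀ = 1.4511×-0.69214×0.12360 + 0.72176×0.99233×0.99284 = -0.124139 + 0.711096 = 0.586957.
Q̄ = (S₀/π) × [bracket] = (1361/π) × 0.586957 = 254.28 W/m².
Ratio Q̄_A / Q̄_B = 356.94 / 254.28 = 1.404.

Q̄_A / Q̄_B ≈ 1.40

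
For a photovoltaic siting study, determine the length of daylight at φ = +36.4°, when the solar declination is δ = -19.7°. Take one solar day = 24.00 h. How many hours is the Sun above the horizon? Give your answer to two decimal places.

cos H₀ = −tan φ · tan δ = −tan(+36.4°) × tan(-19.700°) = 0.2640, so H₀ = 1.3037 rad = 74.69°.
Daylight = 2H₀/(2π) × 24.00 h = (1.3037/π) × 24.00 = 9.96 h.

9.96 h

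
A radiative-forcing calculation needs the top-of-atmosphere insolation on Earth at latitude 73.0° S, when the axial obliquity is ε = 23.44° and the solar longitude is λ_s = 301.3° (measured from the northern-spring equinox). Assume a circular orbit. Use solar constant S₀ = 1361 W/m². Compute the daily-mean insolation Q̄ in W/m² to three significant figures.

Q̄ ≈ 442 W/m²

Solar declination: sin δ = sin ε · sin λ_s = sin 23.44° × sin 301.3° = -0.33989, so δ = -19.870°.
cos H₀ = −tan(-73.0°) tan(-19.870°) = -1.1821 ≤ −1 ⇒ polar day, H₀ = π.
Bracket: H₀ sin φ sin δ + cos φ cos δ sin H₀ = 3.1416×-0.95630×-0.33989 + 0.29237×0.94046×0.00000 = 1.021136 + 0.000000 = 1.021136.
Q̄ = (S₀/π) × [bracket] = (1361/π) × 1.021136 = 442.4 W/m².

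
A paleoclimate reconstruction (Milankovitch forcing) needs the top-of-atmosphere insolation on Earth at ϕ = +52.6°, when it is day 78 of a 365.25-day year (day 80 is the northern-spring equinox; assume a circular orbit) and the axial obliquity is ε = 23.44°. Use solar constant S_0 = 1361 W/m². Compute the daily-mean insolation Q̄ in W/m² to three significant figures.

Solar longitude: L_s = 360° × (78 − 80)/365.25 = -1.971°, i.e. -1.971° + 360° = 358.029°.
sin δ = sin 23.44° × sin 358.029° = -0.01368, so δ = -0.784°.
cos h₀ = −tan(+52.6°) tan(-0.784°) = 0.0179, h₀ = 1.5529 rad.
Bracket: h₀ sin ϕ sin δ + cos ϕ cos δ sin h₀ = 1.5529×0.79441×-0.01368 + 0.60738×0.99991×0.99984 = -0.016876 + 0.607228 = 0.590352.
Q̄ = (S_0/π) × [bracket] = (1361/π) × 0.590352 = 255.8 W/m².

Q̄ ≈ 256 W/m²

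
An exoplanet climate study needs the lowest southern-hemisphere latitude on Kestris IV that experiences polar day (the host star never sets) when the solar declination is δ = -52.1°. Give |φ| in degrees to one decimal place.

|φ| = 37.9°

Polar day requires cos H₀ = −tan φ tan δ ≤ −1, i.e. tan φ tan δ ≥ 1.
The boundary is |tan φ| · |tan δ| = 1, so |φ| = 90° − |δ| = 90° − 52.1° = 37.9° in the southern hemisphere.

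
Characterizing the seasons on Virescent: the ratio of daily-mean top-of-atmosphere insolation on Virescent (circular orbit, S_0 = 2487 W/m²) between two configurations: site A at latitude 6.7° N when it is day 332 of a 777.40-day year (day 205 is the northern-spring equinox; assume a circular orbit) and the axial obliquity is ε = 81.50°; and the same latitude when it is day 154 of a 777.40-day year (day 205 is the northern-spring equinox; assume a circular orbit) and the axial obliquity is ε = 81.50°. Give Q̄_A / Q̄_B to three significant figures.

Q̄_A / Q̄_B ≈ 0.825

— Configuration A (ϕ=+6.7°):
Solar longitude: L_s = 360° × (332 − 205)/777.40 = 58.811°.
sin δ = sin 81.50° × sin 58.811° = 0.84607, so δ = +57.787°.
cos h₀ = −tan(+6.7°) tan(+57.787°) = -0.1864, h₀ = 1.7583 rad.
Bracket: h₀ sin ϕ sin δ + cos ϕ cos δ sin h₀ = 1.7583×0.11667×0.84607 + 0.99317×0.53307×0.98246 = 0.173564 + 0.520143 = 0.693707.
Q̄ = (S_0/π) × [bracket] = (2487/π) × 0.693707 = 549.16 W/m².
— Configuration B (ϕ=+6.7°):
Solar longitude: L_s = 360° × (154 − 205)/777.40 = -23.617°, i.e. -23.617° + 360° = 336.383°.
sin δ = sin 81.50° × sin 336.383° = -0.39622, so δ = -23.342°.
cos h₀ = −tan(+6.7°) tan(-23.342°) = 0.0507, h₀ = 1.5201 rad.
Bracket: h₀ sin ϕ sin δ + cos ϕ cos δ sin h₀ = 1.5201×0.11667×-0.39622 + 0.99317×0.91815×0.99871 = -0.070270 + 0.910703 = 0.840433.
Q̄ = (S_0/π) × [bracket] = (2487/π) × 0.840433 = 665.32 W/m².
Ratio Q̄_A / Q̄_B = 549.16 / 665.32 = 0.8254.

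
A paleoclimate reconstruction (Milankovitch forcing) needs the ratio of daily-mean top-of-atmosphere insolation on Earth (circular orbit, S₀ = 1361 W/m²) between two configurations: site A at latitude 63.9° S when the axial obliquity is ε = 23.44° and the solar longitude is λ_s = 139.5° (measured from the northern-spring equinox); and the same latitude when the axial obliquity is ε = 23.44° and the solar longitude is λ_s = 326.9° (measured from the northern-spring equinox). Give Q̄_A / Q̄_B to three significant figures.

Q̄_A / Q̄_B ≈ 0.161

— Configuration A (φ=-63.9°):
Solar declination: sin δ = sin ε · sin λ_s = sin 23.44° × sin 139.5° = 0.25834, so δ = +14.972°.
cos H₀ = −tan(-63.9°) tan(+14.972°) = 0.5459, H₀ = 0.9934 rad.
Bracket: H₀ sin φ sin δ + cos φ cos δ sin H₀ = 0.9934×-0.89803×0.25834 + 0.43994×0.96605×0.83787 = -0.230466 + 0.356098 = 0.125632.
Q̄ = (S₀/π) × [bracket] = (1361/π) × 0.125632 = 54.426 W/m².
— Configuration B (φ=-63.9°):
Solar declination: sin δ = sin ε · sin λ_s = sin 23.44° × sin 326.9° = -0.21723, so δ = -12.547°.
cos H₀ = −tan(-63.9°) tan(-12.547°) = -0.4543, H₀ = 2.0424 rad.
Bracket: H₀ sin φ sin δ + cos φ cos δ sin H₀ = 2.0424×-0.89803×-0.21723 + 0.43994×0.97612×0.89086 = 0.398429 + 0.382566 = 0.780995.
Q̄ = (S₀/π) × [bracket] = (1361/π) × 0.780995 = 338.34 W/m².
Ratio Q̄_A / Q̄_B = 54.426 / 338.34 = 0.1609.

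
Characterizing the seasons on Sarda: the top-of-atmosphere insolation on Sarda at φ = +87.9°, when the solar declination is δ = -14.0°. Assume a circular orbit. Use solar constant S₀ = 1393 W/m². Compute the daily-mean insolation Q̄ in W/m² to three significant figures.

Q̄ ≈ 0.00 W/m²

cos H₀ = −tan(+87.9°) tan(-14.000°) = 6.7995 ≥ 1 ⇒ polar night, H₀ = 0 and Q̄ = 0.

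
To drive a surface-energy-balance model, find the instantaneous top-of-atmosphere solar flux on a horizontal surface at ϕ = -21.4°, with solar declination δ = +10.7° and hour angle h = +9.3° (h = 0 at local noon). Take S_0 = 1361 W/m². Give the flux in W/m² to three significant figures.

cos θ_z = sin ϕ sin δ + cos ϕ cos δ cos h = -0.067745 + 0.902842 = 0.835097.
Flux = S_0 · cos θ_z = 1361 × 0.835097 = 1137 W/m².

1.14e+03 W/m²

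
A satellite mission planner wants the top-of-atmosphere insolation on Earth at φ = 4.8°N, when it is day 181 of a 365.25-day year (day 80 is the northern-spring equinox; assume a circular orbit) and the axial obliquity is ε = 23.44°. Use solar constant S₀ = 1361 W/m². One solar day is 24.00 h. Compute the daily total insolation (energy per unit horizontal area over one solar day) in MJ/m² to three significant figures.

Solar longitude: λ_s = 360° × (181 − 80)/365.25 = 99.548°.
sin δ = sin 23.44° × sin 99.548° = 0.39228, so δ = +23.096°.
cos H₀ = −tan(+4.8°) tan(+23.096°) = -0.0358, H₀ = 1.6066 rad.
Bracket: H₀ sin φ sin δ + cos φ cos δ sin H₀ = 1.6066×0.08368×0.39228 + 0.99649×0.91985×0.99936 = 0.052738 + 0.916035 = 0.968773.
Q̄ = (S₀/π) × [bracket] = (1361/π) × 0.968773 = 419.69 W/m².
Daily total = Q̄ × 24.00 h × 3600 s/h = 419.69 × 24.00 × 3600 / 10⁶ = 36.26 MJ/m².

36.3 MJ/m²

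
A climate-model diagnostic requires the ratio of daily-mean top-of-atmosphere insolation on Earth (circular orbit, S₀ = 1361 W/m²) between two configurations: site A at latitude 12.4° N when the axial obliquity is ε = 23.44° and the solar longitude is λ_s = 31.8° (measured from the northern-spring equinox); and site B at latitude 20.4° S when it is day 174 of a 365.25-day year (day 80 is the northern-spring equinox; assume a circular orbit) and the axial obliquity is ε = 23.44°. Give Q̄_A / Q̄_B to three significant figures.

— Configuration A (φ=+12.4°):
Solar declination: sin δ = sin ε · sin λ_s = sin 23.44° × sin 31.8° = 0.20962, so δ = +12.100°.
cos H₀ = −tan(+12.4°) tan(+12.100°) = -0.0471, H₀ = 1.6179 rad.
Bracket: H₀ sin φ sin δ + cos φ cos δ sin H₀ = 1.6179×0.21474×0.20962 + 0.97667×0.97778×0.99889 = 0.072828 + 0.953908 = 1.026736.
Q̄ = (S₀/π) × [bracket] = (1361/π) × 1.026736 = 444.80 W/m².
— Configuration B (φ=-20.4°):
Solar longitude: λ_s = 360° × (174 − 80)/365.25 = 92.649°.
sin δ = sin 23.44° × sin 92.649° = 0.39736, so δ = +23.413°.
cos H₀ = −tan(-20.4°) tan(+23.413°) = 0.1610, H₀ = 1.4091 rad.
Bracket: H₀ sin φ sin δ + cos φ cos δ sin H₀ = 1.4091×-0.34857×0.39736 + 0.93728×0.91766×0.98695 = -0.195171 + 0.848880 = 0.653709.
Q̄ = (S₀/π) × [bracket] = (1361/π) × 0.653709 = 283.20 W/m².
Ratio Q̄_A / Q̄_B = 444.80 / 283.20 = 1.571.

Q̄_A / Q̄_B ≈ 1.57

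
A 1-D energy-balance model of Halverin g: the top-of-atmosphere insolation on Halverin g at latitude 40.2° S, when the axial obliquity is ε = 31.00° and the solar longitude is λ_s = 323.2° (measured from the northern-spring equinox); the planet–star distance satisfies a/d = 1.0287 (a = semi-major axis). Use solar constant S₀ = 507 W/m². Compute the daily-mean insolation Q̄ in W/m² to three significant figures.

Solar declination: sin δ = sin ε · sin λ_s = sin 31.00° × sin 323.2° = -0.30852, so δ = -17.970°.
cos H₀ = −tan(-40.2°) tan(-17.970°) = -0.2741, H₀ = 1.8484 rad.
Bracket: H₀ sin φ sin δ + cos φ cos δ sin H₀ = 1.8484×-0.64546×-0.30852 + 0.76380×0.95122×0.96170 = 0.368085 + 0.698715 = 1.066800.
Inverse-square distance factor (a/d)² = 1.0287² = 1.058224.
Q̄ = (S₀/π) × 1.058224 × [bracket] = (507/π) × 1.058224 × 1.066800 = 182.2 W/m².

Q̄ ≈ 182 W/m²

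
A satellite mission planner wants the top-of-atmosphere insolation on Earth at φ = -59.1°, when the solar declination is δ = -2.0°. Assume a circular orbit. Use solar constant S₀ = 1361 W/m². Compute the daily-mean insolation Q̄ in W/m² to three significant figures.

Q̄ ≈ 243 W/m²

cos H₀ = −tan(-59.1°) tan(-2.000°) = -0.0583, H₀ = 1.6292 rad.
Bracket: H₀ sin φ sin δ + cos φ cos δ sin H₀ = 1.6292×-0.85806×-0.03490 + 0.51354×0.99939×0.99830 = 0.048789 + 0.512354 = 0.561143.
Q̄ = (S₀/π) × [bracket] = (1361/π) × 0.561143 = 243.1 W/m².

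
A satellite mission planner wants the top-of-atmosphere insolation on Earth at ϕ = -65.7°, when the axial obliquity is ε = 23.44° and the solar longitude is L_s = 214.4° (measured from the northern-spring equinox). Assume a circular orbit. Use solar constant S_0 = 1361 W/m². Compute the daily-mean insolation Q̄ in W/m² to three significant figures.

Q̄ ≈ 336 W/m²

Solar declination: sin δ = sin ε · sin L_s = sin 23.44° × sin 214.4° = -0.22474, so δ = -12.987°.
cos h₀ = −tan(-65.7°) tan(-12.987°) = -0.5108, h₀ = 2.1069 rad.
Bracket: h₀ sin ϕ sin δ + cos ϕ cos δ sin h₀ = 2.1069×-0.91140×-0.22474 + 0.41151×0.97442×0.85970 = 0.431552 + 0.344726 = 0.776278.
Q̄ = (S_0/π) × [bracket] = (1361/π) × 0.776278 = 336.3 W/m².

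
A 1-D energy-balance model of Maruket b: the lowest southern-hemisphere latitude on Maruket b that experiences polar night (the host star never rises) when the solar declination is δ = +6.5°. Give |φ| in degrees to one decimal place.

Polar night requires cos H₀ = −tan φ tan δ ≥ 1, i.e. tan φ tan δ ≤ −1.
The boundary is |tan φ| · |tan δ| = 1, so |φ| = 90° − |δ| = 90° − 6.5° = 83.5° in the southern hemisphere.

|φ| = 83.5°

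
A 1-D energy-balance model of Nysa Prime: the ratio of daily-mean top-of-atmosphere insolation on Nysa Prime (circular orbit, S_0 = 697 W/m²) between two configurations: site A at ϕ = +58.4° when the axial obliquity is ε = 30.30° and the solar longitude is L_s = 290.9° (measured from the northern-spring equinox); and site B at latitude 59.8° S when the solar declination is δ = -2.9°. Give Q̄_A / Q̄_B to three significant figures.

Q̄_A / Q̄_B ≈ 0.0364

— Configuration A (ϕ=+58.4°):
Solar declination: sin δ = sin ε · sin L_s = sin 30.30° × sin 290.9° = -0.47133, so δ = -28.121°.
cos h₀ = −tan(+58.4°) tan(-28.121°) = 0.8687, h₀ = 0.5183 rad.
Bracket: h₀ sin ϕ sin δ + cos ϕ cos δ sin h₀ = 0.5183×0.85173×-0.47133 + 0.52399×0.88196×0.49537 = -0.208069 + 0.228929 = 0.020860.
Q̄ = (S_0/π) × [bracket] = (697/π) × 0.020860 = 4.6280 W/m².
— Configuration B (ϕ=-59.8°):
cos h₀ = −tan(-59.8°) tan(-2.900°) = -0.0870, h₀ = 1.6579 rad.
Bracket: h₀ sin ϕ sin δ + cos ϕ cos δ sin h₀ = 1.6579×-0.86427×-0.05059 + 0.50302×0.99872×0.99620 = 0.072489 + 0.500467 = 0.572956.
Q̄ = (S_0/π) × [bracket] = (697/π) × 0.572956 = 127.12 W/m².
Ratio Q̄_A / Q̄_B = 4.6280 / 127.12 = 0.03641.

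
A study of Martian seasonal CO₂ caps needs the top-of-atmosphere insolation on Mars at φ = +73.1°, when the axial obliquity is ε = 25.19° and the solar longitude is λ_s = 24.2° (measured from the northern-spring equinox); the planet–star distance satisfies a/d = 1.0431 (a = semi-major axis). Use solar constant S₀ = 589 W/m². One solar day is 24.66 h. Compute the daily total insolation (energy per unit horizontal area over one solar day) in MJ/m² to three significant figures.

10.8 MJ/m²

Solar declination: sin δ = sin ε · sin λ_s = sin 25.19° × sin 24.2° = 0.17447, so δ = +10.048°.
cos H₀ = −tan(+73.1°) tan(+10.048°) = -0.5832, H₀ = 2.1935 rad.
Bracket: H₀ sin φ sin δ + cos φ cos δ sin H₀ = 2.1935×0.95681×0.17447 + 0.29070×0.98466×0.81233 = 0.366171 + 0.232522 = 0.598693.
Inverse-square distance factor (a/d)² = 1.0431² = 1.088058.
Q̄ = (S₀/π) × 1.088058 × [bracket] = (589/π) × 1.088058 × 0.598693 = 122.13 W/m².
Daily total = Q̄ × 24.66 h × 3600 s/h = 122.13 × 24.66 × 3600 / 10⁶ = 10.84 MJ/m².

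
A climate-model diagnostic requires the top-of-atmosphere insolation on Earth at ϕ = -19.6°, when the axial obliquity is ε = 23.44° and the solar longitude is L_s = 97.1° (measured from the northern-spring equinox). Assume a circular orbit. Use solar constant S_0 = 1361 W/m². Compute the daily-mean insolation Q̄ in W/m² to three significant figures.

Solar declination: sin δ = sin ε · sin L_s = sin 23.44° × sin 97.1° = 0.39474, so δ = +23.250°.
cos h₀ = −tan(-19.6°) tan(+23.250°) = 0.1530, h₀ = 1.4172 rad.
Bracket: h₀ sin ϕ sin δ + cos ϕ cos δ sin h₀ = 1.4172×-0.33545×0.39474 + 0.94206×0.91879×0.98823 = -0.187659 + 0.855368 = 0.667709.
Q̄ = (S_0/π) × [bracket] = (1361/π) × 0.667709 = 289.3 W/m².

Q̄ ≈ 289 W/m²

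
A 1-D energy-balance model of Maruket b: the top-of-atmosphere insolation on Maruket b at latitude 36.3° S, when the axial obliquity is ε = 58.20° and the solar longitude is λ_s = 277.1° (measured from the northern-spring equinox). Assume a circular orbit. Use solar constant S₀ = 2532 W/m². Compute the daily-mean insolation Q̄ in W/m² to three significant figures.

Q̄ ≈ 1.26e+03 W/m²

Solar declination: sin δ = sin ε · sin λ_s = sin 58.20° × sin 277.1° = -0.84338, so δ = -57.498°.
cos H₀ = −tan(-36.3°) tan(-57.498°) = -1.1530 ≤ −1 ⇒ polar day, H₀ = π.
Bracket: H₀ sin φ sin δ + cos φ cos δ sin H₀ = 3.1416×-0.59201×-0.84338 + 0.80593×0.53732×0.00000 = 1.568568 + 0.000000 = 1.568568.
Q̄ = (S₀/π) × [bracket] = (2532/π) × 1.568568 = 1264 W/m².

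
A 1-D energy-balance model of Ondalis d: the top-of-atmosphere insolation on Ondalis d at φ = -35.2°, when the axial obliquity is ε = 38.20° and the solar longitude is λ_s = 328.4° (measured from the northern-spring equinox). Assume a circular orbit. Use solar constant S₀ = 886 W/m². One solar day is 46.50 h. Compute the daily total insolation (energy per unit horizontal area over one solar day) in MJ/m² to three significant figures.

51.4 MJ/m²

Solar declination: sin δ = sin ε · sin λ_s = sin 38.20° × sin 328.4° = -0.32404, so δ = -18.907°.
cos H₀ = −tan(-35.2°) tan(-18.907°) = -0.2416, H₀ = 1.8148 rad.
Bracket: H₀ sin φ sin δ + cos φ cos δ sin H₀ = 1.8148×-0.57643×-0.32404 + 0.81714×0.94604×0.97037 = 0.338980 + 0.750142 = 1.089122.
Q̄ = (S₀/π) × [bracket] = (886/π) × 1.089122 = 307.16 W/m².
Daily total = Q̄ × 46.50 h × 3600 s/h = 307.16 × 46.50 × 3600 / 10⁶ = 51.42 MJ/m².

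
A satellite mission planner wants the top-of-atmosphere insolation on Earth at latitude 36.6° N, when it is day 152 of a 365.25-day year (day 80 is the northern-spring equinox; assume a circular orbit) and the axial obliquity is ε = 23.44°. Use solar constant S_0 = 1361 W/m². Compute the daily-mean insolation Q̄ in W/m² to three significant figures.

Solar longitude: L_s = 360° × (152 − 80)/365.25 = 70.965°.
sin δ = sin 23.44° × sin 70.965° = 0.37604, so δ = +22.088°.
cos h₀ = −tan(+36.6°) tan(+22.088°) = -0.3014, h₀ = 1.8769 rad.
Bracket: h₀ sin ϕ sin δ + cos ϕ cos δ sin h₀ = 1.8769×0.59622×0.37604 + 0.80282×0.92660×0.95350 = 0.420806 + 0.709302 = 1.130108.
Q̄ = (S_0/π) × [bracket] = (1361/π) × 1.130108 = 489.6 W/m².

Q̄ ≈ 490 W/m²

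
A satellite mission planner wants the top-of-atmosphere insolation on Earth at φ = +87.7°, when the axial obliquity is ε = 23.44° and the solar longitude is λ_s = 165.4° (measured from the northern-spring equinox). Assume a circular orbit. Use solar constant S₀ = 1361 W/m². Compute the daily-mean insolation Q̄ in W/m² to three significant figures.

Q̄ ≈ 136 W/m²

Solar declination: sin δ = sin ε · sin λ_s = sin 23.44° × sin 165.4° = 0.10027, so δ = +5.755°.
cos H₀ = −tan(+87.7°) tan(+5.755°) = -2.5092 ≤ −1 ⇒ polar day, H₀ = π.
Bracket: H₀ sin φ sin δ + cos φ cos δ sin H₀ = 3.1416×0.99919×0.10027 + 0.04013×0.99496×0.00000 = 0.314753 + 0.000000 = 0.314753.
Q̄ = (S₀/π) × [bracket] = (1361/π) × 0.314753 = 136.4 W/m².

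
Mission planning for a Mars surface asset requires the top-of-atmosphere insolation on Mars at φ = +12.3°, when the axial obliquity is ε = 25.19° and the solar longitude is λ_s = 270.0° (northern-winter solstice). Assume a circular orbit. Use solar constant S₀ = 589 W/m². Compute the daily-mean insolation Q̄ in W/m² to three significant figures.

Q̄ ≈ 140 W/m²

Solar declination: sin δ = sin ε · sin λ_s = sin 25.19° × sin 270.0° = -0.42562, so δ = -25.190°.
cos H₀ = −tan(+12.3°) tan(-25.190°) = 0.1026, H₀ = 1.4681 rad.
Bracket: H₀ sin φ sin δ + cos φ cos δ sin H₀ = 1.4681×0.21303×-0.42562 + 0.97705×0.90490×0.99473 = -0.133112 + 0.879473 = 0.746361.
Q̄ = (S₀/π) × [bracket] = (589/π) × 0.746361 = 139.9 W/m².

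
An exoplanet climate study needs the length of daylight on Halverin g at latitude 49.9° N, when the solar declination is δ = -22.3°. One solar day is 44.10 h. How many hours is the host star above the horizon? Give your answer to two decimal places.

14.91 h

cos H₀ = −tan φ · tan δ = −tan(+49.9°) × tan(-22.300°) = 0.4870, so H₀ = 1.0621 rad = 60.85°.
Daylight = 2H₀/(2π) × 44.10 h = (1.0621/π) × 44.10 = 14.91 h.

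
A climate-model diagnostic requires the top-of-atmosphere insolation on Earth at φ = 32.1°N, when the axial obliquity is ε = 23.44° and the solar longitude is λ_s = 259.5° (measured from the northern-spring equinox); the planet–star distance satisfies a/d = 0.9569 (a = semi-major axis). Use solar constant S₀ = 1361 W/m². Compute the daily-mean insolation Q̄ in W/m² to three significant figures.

Q̄ ≈ 191 W/m²

Solar declination: sin δ = sin ε · sin λ_s = sin 23.44° × sin 259.5° = -0.39113, so δ = -23.025°.
cos H₀ = −tan(+32.1°) tan(-23.025°) = 0.2666, H₀ = 1.3009 rad.
Bracket: H₀ sin φ sin δ + cos φ cos δ sin H₀ = 1.3009×0.53140×-0.39113 + 0.84712×0.92034×0.96381 = -0.270387 + 0.751423 = 0.481036.
Inverse-square distance factor (a/d)² = 0.9569² = 0.915658.
Q̄ = (S₀/π) × 0.915658 × [bracket] = (1361/π) × 0.915658 × 0.481036 = 190.8 W/m².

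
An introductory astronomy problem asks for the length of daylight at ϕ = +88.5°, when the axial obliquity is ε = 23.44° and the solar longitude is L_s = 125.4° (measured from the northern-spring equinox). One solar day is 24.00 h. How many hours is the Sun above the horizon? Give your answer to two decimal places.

Solar declination: sin δ = sin ε · sin L_s = sin 23.44° × sin 125.4° = 0.32425, so δ = +18.920°.
Sunrise equation: cos h₀ = −tan ϕ · tan δ = -13.0898 ≤ −1, so the Sun never sets (polar day) and h₀ = π.
Daylight = 2h₀/(2π) × 24.00 h = (3.1416/π) × 24.00 = 24.00 h.

24.00 h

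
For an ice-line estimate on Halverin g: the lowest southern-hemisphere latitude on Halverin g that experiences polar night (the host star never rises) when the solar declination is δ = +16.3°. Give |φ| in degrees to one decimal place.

|φ| = 73.7°

Polar night requires cos H₀ = −tan φ tan δ ≥ 1, i.e. tan φ tan δ ≤ −1.
The boundary is |tan φ| · |tan δ| = 1, so |φ| = 90° − |δ| = 90° − 16.3° = 73.7° in the southern hemisphere.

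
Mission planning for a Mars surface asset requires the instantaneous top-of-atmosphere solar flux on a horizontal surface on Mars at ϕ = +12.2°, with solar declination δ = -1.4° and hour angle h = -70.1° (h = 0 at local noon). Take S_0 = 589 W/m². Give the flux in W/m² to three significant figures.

cos θ_z = sin ϕ sin δ + cos ϕ cos δ cos h = -0.005163 + 0.332593 = 0.327430.
Flux = S_0 · cos θ_z = 589 × 0.327430 = 192.9 W/m².

193 W/m²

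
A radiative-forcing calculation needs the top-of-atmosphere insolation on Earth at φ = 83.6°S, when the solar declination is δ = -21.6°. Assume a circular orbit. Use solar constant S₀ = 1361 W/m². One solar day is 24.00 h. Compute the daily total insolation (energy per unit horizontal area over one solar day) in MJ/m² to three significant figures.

cos H₀ = −tan(-83.6°) tan(-21.600°) = -3.5298 ≤ −1 ⇒ polar day, H₀ = π.
Bracket: H₀ sin φ sin δ + cos φ cos δ sin H₀ = 3.1416×-0.99377×-0.36812 + 0.11147×0.92978×0.00000 = 1.149281 + 0.000000 = 1.149281.
Q̄ = (S₀/π) × [bracket] = (1361/π) × 1.149281 = 497.89 W/m².
Daily total = Q̄ × 24.00 h × 3600 s/h = 497.89 × 24.00 × 3600 / 10⁶ = 43.02 MJ/m².

43.0 MJ/m²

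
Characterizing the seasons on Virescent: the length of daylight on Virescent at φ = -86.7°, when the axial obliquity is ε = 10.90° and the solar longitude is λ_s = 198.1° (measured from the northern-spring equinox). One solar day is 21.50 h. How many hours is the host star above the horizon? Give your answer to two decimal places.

Solar declination: sin δ = sin ε · sin λ_s = sin 10.90° × sin 198.1° = -0.05875, so δ = -3.368°.
Sunrise equation: cos H₀ = −tan φ · tan δ = -1.0206 ≤ −1, so the host star never sets (polar day) and H₀ = π.
Daylight = 2H₀/(2π) × 21.50 h = (3.1416/π) × 21.50 = 21.50 h.

21.50 h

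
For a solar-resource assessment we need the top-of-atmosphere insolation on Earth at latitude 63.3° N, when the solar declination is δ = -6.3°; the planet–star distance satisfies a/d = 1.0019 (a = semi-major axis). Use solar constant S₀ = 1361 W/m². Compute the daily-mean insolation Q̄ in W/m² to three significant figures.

cos H₀ = −tan(+63.3°) tan(-6.300°) = 0.2195, H₀ = 1.3495 rad.
Bracket: H₀ sin φ sin δ + cos φ cos δ sin H₀ = 1.3495×0.89337×-0.10973 + 0.44932×0.99396×0.97561 = -0.132291 + 0.435713 = 0.303422.
Inverse-square distance factor (a/d)² = 1.0019² = 1.003804.
Q̄ = (S₀/π) × 1.003804 × [bracket] = (1361/π) × 1.003804 × 0.303422 = 131.9 W/m².

Q̄ ≈ 132 W/m²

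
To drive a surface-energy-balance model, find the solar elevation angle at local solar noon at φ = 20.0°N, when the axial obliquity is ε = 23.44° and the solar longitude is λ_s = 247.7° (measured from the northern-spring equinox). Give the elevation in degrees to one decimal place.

Solar declination: sin δ = sin ε · sin λ_s = sin 23.44° × sin 247.7° = -0.36804, so δ = -21.595°.
At local noon the hour angle is zero, so the zenith angle equals |φ − δ| = |+20.0° − (-21.595°)| = 41.595°.
Elevation = 90° − 41.595° = 48.4°.

48.4°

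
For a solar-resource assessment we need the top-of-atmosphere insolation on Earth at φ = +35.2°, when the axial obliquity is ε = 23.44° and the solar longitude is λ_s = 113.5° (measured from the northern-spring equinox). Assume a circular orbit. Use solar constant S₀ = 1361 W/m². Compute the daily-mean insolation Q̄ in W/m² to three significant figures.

Solar declination: sin δ = sin ε · sin λ_s = sin 23.44° × sin 113.5° = 0.36480, so δ = +21.395°.
cos H₀ = −tan(+35.2°) tan(+21.395°) = -0.2764, H₀ = 1.8508 rad.
Bracket: H₀ sin φ sin δ + cos φ cos δ sin H₀ = 1.8508×0.57643×0.36480 + 0.81714×0.93109×0.96105 = 0.389189 + 0.731197 = 1.120386.
Q̄ = (S₀/π) × [bracket] = (1361/π) × 1.120386 = 485.4 W/m².

Q̄ ≈ 485 W/m²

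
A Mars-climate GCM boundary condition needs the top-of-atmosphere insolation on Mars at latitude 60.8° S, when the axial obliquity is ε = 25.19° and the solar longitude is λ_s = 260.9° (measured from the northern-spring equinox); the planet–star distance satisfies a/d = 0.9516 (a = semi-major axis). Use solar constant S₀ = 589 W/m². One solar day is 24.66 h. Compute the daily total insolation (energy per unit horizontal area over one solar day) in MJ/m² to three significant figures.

17.8 MJ/m²

Solar declination: sin δ = sin ε · sin λ_s = sin 25.19° × sin 260.9° = -0.42026, so δ = -24.851°.
cos H₀ = −tan(-60.8°) tan(-24.851°) = -0.8287, H₀ = 2.5476 rad.
Bracket: H₀ sin φ sin δ + cos φ cos δ sin H₀ = 2.5476×-0.87292×-0.42026 + 0.48786×0.90740×0.55968 = 0.934596 + 0.247761 = 1.182357.
Inverse-square distance factor (a/d)² = 0.9516² = 0.905543.
Q̄ = (S₀/π) × 0.905543 × [bracket] = (589/π) × 0.905543 × 1.182357 = 200.74 W/m².
Daily total = Q̄ × 24.66 h × 3600 s/h = 200.74 × 24.66 × 3600 / 10⁶ = 17.82 MJ/m².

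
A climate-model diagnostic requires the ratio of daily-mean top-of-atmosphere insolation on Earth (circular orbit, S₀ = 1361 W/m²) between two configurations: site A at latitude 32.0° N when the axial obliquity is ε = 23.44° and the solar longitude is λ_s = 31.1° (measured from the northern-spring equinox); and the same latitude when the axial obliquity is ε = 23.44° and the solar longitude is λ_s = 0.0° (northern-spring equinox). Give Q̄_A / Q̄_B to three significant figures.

Q̄_A / Q̄_B ≈ 1.19

— Configuration A (φ=+32.0°):
Solar declination: sin δ = sin ε · sin λ_s = sin 23.44° × sin 31.1° = 0.20547, so δ = +11.857°.
cos H₀ = −tan(+32.0°) tan(+11.857°) = -0.1312, H₀ = 1.7024 rad.
Bracket: H₀ sin φ sin δ + cos φ cos δ sin H₀ = 1.7024×0.52992×0.20547 + 0.84805×0.97866×0.99136 = 0.185362 + 0.822782 = 1.008144.
Q̄ = (S₀/π) × [bracket] = (1361/π) × 1.008144 = 436.75 W/m².
— Configuration B (φ=+32.0°):
Solar declination: sin δ = sin ε · sin λ_s = sin 23.44° × sin 0.0° = 0.00000, so δ = +0.000°.
cos H₀ = −tan(+32.0°) tan(+0.000°) = -0.0000, H₀ = 1.5708 rad.
Bracket: H₀ sin φ sin δ + cos φ cos δ sin H₀ = 1.5708×0.52992×0.00000 + 0.84805×1.00000×1.00000 = 0.000000 + 0.848050 = 0.848050.
Q̄ = (S₀/π) × [bracket] = (1361/π) × 0.848050 = 367.39 W/m².
Ratio Q̄_A / Q̄_B = 436.75 / 367.39 = 1.189.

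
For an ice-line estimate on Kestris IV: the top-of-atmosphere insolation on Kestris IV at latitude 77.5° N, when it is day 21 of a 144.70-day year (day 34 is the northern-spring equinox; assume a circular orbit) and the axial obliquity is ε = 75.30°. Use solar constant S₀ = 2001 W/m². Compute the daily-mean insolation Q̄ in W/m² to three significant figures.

Solar longitude: λ_s = 360° × (21 − 34)/144.70 = -32.343°, i.e. -32.343° + 360° = 327.657°.
sin δ = sin 75.30° × sin 327.657° = -0.51747, so δ = -31.163°.
cos H₀ = −tan(+77.5°) tan(-31.163°) = 2.7278 ≥ 1 ⇒ polar night, H₀ = 0 and Q̄ = 0.

Q̄ ≈ 0.00 W/m²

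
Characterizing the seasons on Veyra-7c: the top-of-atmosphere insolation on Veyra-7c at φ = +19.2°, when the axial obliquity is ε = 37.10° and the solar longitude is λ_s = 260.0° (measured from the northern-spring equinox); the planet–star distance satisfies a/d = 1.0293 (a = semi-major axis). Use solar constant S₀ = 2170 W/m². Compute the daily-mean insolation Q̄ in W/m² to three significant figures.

Q̄ ≈ 350 W/m²

Solar declination: sin δ = sin ε · sin λ_s = sin 37.10° × sin 260.0° = -0.59404, so δ = -36.445°.
cos H₀ = −tan(+19.2°) tan(-36.445°) = 0.2572, H₀ = 1.3107 rad.
Bracket: H₀ sin φ sin δ + cos φ cos δ sin H₀ = 1.3107×0.32887×-0.59404 + 0.94438×0.80443×0.96637 = -0.256061 + 0.734139 = 0.478078.
Inverse-square distance factor (a/d)² = 1.0293² = 1.059458.
Q̄ = (S₀/π) × 1.059458 × [bracket] = (2170/π) × 1.059458 × 0.478078 = 349.9 W/m².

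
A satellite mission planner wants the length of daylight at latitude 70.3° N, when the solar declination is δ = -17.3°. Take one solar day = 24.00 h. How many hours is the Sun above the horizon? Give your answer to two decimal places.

3.94 h

cos h₀ = −tan ϕ · tan δ = −tan(+70.3°) × tan(-17.300°) = 0.8699, so h₀ = 0.5158 rad = 29.55°.
Daylight = 2h₀/(2π) × 24.00 h = (0.5158/π) × 24.00 = 3.94 h.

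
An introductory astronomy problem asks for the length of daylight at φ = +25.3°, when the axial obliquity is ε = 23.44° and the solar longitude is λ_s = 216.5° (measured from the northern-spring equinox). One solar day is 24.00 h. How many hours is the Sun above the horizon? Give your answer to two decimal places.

11.12 h

Solar declination: sin δ = sin ε · sin λ_s = sin 23.44° × sin 216.5° = -0.23661, so δ = -13.687°.
cos H₀ = −tan φ · tan δ = −tan(+25.3°) × tan(-13.687°) = 0.1151, so H₀ = 1.4554 rad = 83.39°.
Daylight = 2H₀/(2π) × 24.00 h = (1.4554/π) × 24.00 = 11.12 h.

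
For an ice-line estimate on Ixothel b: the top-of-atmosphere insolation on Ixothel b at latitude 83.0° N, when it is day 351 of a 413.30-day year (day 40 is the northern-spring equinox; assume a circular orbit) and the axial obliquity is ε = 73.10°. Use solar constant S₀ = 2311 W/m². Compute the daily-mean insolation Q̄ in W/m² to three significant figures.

Solar longitude: λ_s = 360° × (351 − 40)/413.30 = 270.893°.
sin δ = sin 73.10° × sin 270.893° = -0.95670, so δ = -73.077°.
cos H₀ = −tan(+83.0°) tan(-73.077°) = 26.7678 ≥ 1 ⇒ polar night, H₀ = 0 and Q̄ = 0.

Q̄ ≈ 0.00 W/m²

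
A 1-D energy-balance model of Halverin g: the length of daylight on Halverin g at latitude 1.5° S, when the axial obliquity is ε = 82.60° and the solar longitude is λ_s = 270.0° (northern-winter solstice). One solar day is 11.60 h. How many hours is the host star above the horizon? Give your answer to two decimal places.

Solar declination: sin δ = sin ε · sin λ_s = sin 82.60° × sin 270.0° = -0.99167, so δ = -82.600°.
cos H₀ = −tan φ · tan δ = −tan(-1.5°) × tan(-82.600°) = -0.2016, so H₀ = 1.7738 rad = 101.63°.
Daylight = 2H₀/(2π) × 11.60 h = (1.7738/π) × 11.60 = 6.55 h.

6.55 h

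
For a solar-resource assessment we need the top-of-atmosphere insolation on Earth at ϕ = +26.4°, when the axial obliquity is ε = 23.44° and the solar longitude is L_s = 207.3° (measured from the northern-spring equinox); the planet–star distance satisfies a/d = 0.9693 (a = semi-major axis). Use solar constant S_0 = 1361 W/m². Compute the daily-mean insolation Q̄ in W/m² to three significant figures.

Q̄ ≈ 308 W/m²

Solar declination: sin δ = sin ε · sin L_s = sin 23.44° × sin 207.3° = -0.18245, so δ = -10.512°.
cos h₀ = −tan(+26.4°) tan(-10.512°) = 0.0921, h₀ = 1.4786 rad.
Bracket: h₀ sin ϕ sin δ + cos ϕ cos δ sin h₀ = 1.4786×0.44464×-0.18245 + 0.89571×0.98322×0.99575 = -0.119951 + 0.876937 = 0.756986.
Inverse-square distance factor (a/d)² = 0.9693² = 0.939542.
Q̄ = (S_0/π) × 0.939542 × [bracket] = (1361/π) × 0.939542 × 0.756986 = 308.1 W/m².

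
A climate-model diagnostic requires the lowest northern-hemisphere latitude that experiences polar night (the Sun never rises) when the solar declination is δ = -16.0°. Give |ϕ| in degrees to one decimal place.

Polar night requires cos h₀ = −tan ϕ tan δ ≥ 1, i.e. tan ϕ tan δ ≤ −1.
The boundary is |tan ϕ| · |tan δ| = 1, so |ϕ| = 90° − |δ| = 90° − 16.0° = 74.0° in the northern hemisphere.

|ϕ| = 74.0°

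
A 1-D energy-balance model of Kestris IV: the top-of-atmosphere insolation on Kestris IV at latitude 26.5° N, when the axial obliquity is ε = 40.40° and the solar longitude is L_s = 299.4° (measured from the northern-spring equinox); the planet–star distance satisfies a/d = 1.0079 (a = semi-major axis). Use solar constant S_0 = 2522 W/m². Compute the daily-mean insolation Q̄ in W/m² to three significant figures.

Solar declination: sin δ = sin ε · sin L_s = sin 40.40° × sin 299.4° = -0.56465, so δ = -34.378°.
cos h₀ = −tan(+26.5°) tan(-34.378°) = 0.3411, h₀ = 1.2227 rad.
Bracket: h₀ sin ϕ sin δ + cos ϕ cos δ sin h₀ = 1.2227×0.44620×-0.56465 + 0.89493×0.82533×0.94002 = -0.308055 + 0.694311 = 0.386256.
Inverse-square distance factor (a/d)² = 1.0079² = 1.015862.
Q̄ = (S_0/π) × 1.015862 × [bracket] = (2522/π) × 1.015862 × 0.386256 = 315.0 W/m².

Q̄ ≈ 315 W/m²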